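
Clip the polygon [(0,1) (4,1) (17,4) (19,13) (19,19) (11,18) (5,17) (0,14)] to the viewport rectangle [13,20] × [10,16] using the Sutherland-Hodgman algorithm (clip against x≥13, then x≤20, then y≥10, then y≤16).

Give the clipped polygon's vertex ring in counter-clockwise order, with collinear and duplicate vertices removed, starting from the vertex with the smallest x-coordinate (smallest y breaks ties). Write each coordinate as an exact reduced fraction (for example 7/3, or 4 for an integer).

Clipped polygon: [(13,10) (55/3,10) (19,13) (19,16) (13,16)]

1. After x ≥ 13: [(13,40/13) (17,4) (19,13) (19,19) (13,73/4)]
2. After x ≤ 20: [(13,40/13) (17,4) (19,13) (19,19) (13,73/4)]
3. After y ≥ 10: [(13,10) (55/3,10) (19,13) (19,19) (13,73/4)]
4. After y ≤ 16: [(13,16) (13,10) (55/3,10) (19,13) (19,16)]
5. Canonical ring: [(13,10) (55/3,10) (19,13) (19,16) (13,16)]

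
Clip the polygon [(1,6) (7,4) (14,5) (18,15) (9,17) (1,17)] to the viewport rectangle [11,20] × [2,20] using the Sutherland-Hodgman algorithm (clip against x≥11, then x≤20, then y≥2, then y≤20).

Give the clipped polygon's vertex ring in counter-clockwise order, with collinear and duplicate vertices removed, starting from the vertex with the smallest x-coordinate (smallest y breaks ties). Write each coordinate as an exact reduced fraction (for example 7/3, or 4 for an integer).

Clipped polygon: [(11,32/7) (14,5) (18,15) (11,149/9)]

1. After x ≥ 11: [(11,32/7) (14,5) (18,15) (11,149/9)]
2. After x ≤ 20: [(11,32/7) (14,5) (18,15) (11,149/9)]
3. After y ≥ 2: [(11,32/7) (14,5) (18,15) (11,149/9)]
4. After y ≤ 20: [(11,32/7) (14,5) (18,15) (11,149/9)]
5. Canonical ring: [(11,32/7) (14,5) (18,15) (11,149/9)]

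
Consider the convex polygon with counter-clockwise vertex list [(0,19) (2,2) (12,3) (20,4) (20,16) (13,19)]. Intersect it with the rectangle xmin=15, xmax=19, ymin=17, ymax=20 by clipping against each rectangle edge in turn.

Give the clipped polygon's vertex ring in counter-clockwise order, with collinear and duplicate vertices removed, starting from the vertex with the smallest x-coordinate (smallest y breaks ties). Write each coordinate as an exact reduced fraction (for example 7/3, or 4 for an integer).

1. After x ≥ 15: [(15,27/8) (20,4) (20,16) (15,127/7)]
2. After x ≤ 19: [(15,27/8) (19,31/8) (19,115/7) (15,127/7)]
3. After y ≥ 17: [(15,17) (53/3,17) (15,127/7)]
4. After y ≤ 20: [(15,17) (53/3,17) (15,127/7)]
5. Canonical ring: [(15,17) (53/3,17) (15,127/7)]

Clipped polygon: [(15,17) (53/3,17) (15,127/7)]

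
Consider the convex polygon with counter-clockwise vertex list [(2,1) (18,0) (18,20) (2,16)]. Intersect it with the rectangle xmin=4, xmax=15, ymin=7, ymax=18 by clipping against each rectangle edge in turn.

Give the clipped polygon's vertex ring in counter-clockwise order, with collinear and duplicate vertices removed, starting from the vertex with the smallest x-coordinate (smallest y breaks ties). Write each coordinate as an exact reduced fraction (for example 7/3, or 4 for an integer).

1. After x ≥ 4: [(4,7/8) (18,0) (18,20) (4,33/2)]
2. After x ≤ 15: [(4,7/8) (15,3/16) (15,77/4) (4,33/2)]
3. After y ≥ 7: [(4,7) (15,7) (15,77/4) (4,33/2)]
4. After y ≤ 18: [(4,7) (15,7) (15,18) (10,18) (4,33/2)]
5. Canonical ring: [(4,7) (15,7) (15,18) (10,18) (4,33/2)]

Clipped polygon: [(4,7) (15,7) (15,18) (10,18) (4,33/2)]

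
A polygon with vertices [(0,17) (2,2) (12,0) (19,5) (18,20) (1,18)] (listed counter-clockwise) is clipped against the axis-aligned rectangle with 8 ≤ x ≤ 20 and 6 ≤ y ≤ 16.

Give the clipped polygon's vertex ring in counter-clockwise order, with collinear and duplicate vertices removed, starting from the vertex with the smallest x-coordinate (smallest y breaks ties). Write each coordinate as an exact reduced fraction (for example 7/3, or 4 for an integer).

1. After x ≥ 8: [(8,4/5) (12,0) (19,5) (18,20) (8,320/17)]
2. After x ≤ 20: [(8,4/5) (12,0) (19,5) (18,20) (8,320/17)]
3. After y ≥ 6: [(8,6) (284/15,6) (18,20) (8,320/17)]
4. After y ≤ 16: [(8,16) (8,6) (284/15,6) (274/15,16)]
5. Canonical ring: [(8,6) (284/15,6) (274/15,16) (8,16)]

Clipped polygon: [(8,6) (284/15,6) (274/15,16) (8,16)]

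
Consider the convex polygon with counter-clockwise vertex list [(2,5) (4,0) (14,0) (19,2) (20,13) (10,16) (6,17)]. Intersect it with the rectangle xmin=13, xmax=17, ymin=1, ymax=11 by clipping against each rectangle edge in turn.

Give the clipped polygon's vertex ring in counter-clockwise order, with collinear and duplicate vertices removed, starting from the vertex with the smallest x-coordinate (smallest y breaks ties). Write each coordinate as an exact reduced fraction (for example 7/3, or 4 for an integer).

Clipped polygon: [(13,1) (33/2,1) (17,6/5) (17,11) (13,11)]

1. After x ≥ 13: [(13,0) (14,0) (19,2) (20,13) (13,151/10)]
2. After x ≤ 17: [(13,0) (14,0) (17,6/5) (17,139/10) (13,151/10)]
3. After y ≥ 1: [(13,1) (33/2,1) (17,6/5) (17,139/10) (13,151/10)]
4. After y ≤ 11: [(13,11) (13,1) (33/2,1) (17,6/5) (17,11)]
5. Canonical ring: [(13,1) (33/2,1) (17,6/5) (17,11) (13,11)]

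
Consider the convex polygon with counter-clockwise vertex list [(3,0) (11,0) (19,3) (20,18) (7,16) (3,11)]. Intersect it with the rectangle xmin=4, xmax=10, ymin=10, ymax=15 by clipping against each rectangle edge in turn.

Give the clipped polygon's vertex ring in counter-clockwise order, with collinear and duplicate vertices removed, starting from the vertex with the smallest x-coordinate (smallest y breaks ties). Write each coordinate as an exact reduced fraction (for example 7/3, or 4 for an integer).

Clipped polygon: [(4,10) (10,10) (10,15) (31/5,15) (4,49/4)]

1. After x ≥ 4: [(4,0) (11,0) (19,3) (20,18) (7,16) (4,49/4)]
2. After x ≤ 10: [(4,0) (10,0) (10,214/13) (7,16) (4,49/4)]
3. After y ≥ 10: [(4,10) (10,10) (10,214/13) (7,16) (4,49/4)]
4. After y ≤ 15: [(4,10) (10,10) (10,15) (31/5,15) (4,49/4)]
5. Canonical ring: [(4,10) (10,10) (10,15) (31/5,15) (4,49/4)]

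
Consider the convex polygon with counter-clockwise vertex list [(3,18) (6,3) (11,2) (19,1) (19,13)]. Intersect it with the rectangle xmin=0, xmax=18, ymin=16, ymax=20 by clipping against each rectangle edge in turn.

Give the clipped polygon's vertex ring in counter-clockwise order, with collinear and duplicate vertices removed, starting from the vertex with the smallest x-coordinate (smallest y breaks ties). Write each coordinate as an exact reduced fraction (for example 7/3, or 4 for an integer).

Clipped polygon: [(3,18) (17/5,16) (47/5,16)]

1. After x ≥ 0: [(3,18) (6,3) (11,2) (19,1) (19,13)]
2. After x ≤ 18: [(18,213/16) (3,18) (6,3) (11,2) (18,9/8)]
3. After y ≥ 16: [(47/5,16) (3,18) (17/5,16)]
4. After y ≤ 20: [(47/5,16) (3,18) (17/5,16)]
5. Canonical ring: [(3,18) (17/5,16) (47/5,16)]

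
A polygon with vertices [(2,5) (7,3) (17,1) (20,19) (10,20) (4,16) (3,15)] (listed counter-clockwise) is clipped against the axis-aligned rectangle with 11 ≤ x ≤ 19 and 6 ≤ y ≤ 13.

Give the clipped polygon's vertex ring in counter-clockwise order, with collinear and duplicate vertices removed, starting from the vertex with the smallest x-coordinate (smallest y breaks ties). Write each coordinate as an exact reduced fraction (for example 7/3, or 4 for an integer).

Clipped polygon: [(11,6) (107/6,6) (19,13) (11,13)]

1. After x ≥ 11: [(11,11/5) (17,1) (20,19) (11,199/10)]
2. After x ≤ 19: [(11,11/5) (17,1) (19,13) (19,191/10) (11,199/10)]
3. After y ≥ 6: [(11,6) (107/6,6) (19,13) (19,191/10) (11,199/10)]
4. After y ≤ 13: [(11,13) (11,6) (107/6,6) (19,13) (19,13)]
5. Canonical ring: [(11,6) (107/6,6) (19,13) (11,13)]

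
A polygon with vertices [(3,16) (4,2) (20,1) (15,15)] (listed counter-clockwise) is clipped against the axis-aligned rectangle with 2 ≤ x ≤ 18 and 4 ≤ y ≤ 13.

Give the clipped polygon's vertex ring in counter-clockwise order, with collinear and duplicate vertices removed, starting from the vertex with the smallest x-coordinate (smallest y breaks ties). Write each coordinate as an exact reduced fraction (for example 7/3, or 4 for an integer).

1. After x ≥ 2: [(3,16) (4,2) (20,1) (15,15)]
2. After x ≤ 18: [(3,16) (4,2) (18,9/8) (18,33/5) (15,15)]
3. After y ≥ 4: [(3,16) (27/7,4) (18,4) (18,33/5) (15,15)]
4. After y ≤ 13: [(45/14,13) (27/7,4) (18,4) (18,33/5) (110/7,13)]
5. Canonical ring: [(45/14,13) (27/7,4) (18,4) (18,33/5) (110/7,13)]

Clipped polygon: [(45/14,13) (27/7,4) (18,4) (18,33/5) (110/7,13)]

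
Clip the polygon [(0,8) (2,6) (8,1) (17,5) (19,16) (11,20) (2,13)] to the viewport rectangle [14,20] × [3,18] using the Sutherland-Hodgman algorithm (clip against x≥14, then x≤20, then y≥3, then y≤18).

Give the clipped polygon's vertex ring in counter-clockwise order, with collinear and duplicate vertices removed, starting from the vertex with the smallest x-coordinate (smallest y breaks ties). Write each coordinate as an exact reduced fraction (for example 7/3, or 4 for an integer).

1. After x ≥ 14: [(14,11/3) (17,5) (19,16) (14,37/2)]
2. After x ≤ 20: [(14,11/3) (17,5) (19,16) (14,37/2)]
3. After y ≥ 3: [(14,11/3) (17,5) (19,16) (14,37/2)]
4. After y ≤ 18: [(14,18) (14,11/3) (17,5) (19,16) (15,18)]
5. Canonical ring: [(14,11/3) (17,5) (19,16) (15,18) (14,18)]

Clipped polygon: [(14,11/3) (17,5) (19,16) (15,18) (14,18)]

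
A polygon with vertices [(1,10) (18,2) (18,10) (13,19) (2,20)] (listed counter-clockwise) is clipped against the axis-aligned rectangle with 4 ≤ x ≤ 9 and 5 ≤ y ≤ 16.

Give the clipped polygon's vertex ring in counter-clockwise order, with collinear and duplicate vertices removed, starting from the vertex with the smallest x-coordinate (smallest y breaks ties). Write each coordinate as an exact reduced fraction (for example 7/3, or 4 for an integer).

1. After x ≥ 4: [(4,146/17) (18,2) (18,10) (13,19) (4,218/11)]
2. After x ≤ 9: [(4,146/17) (9,106/17) (9,213/11) (4,218/11)]
3. After y ≥ 5: [(4,146/17) (9,106/17) (9,213/11) (4,218/11)]
4. After y ≤ 16: [(4,16) (4,146/17) (9,106/17) (9,16)]
5. Canonical ring: [(4,146/17) (9,106/17) (9,16) (4,16)]

Clipped polygon: [(4,146/17) (9,106/17) (9,16) (4,16)]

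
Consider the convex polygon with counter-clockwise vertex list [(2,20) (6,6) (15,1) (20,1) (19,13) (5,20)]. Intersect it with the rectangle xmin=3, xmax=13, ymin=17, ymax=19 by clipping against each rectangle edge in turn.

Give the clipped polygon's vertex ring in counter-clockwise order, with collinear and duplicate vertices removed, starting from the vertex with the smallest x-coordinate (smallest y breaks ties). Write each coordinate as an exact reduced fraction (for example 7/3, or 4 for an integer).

1. After x ≥ 3: [(3,20) (3,33/2) (6,6) (15,1) (20,1) (19,13) (5,20)]
2. After x ≤ 13: [(3,20) (3,33/2) (6,6) (13,19/9) (13,16) (5,20)]
3. After y ≥ 17: [(3,20) (3,17) (11,17) (5,20)]
4. After y ≤ 19: [(3,19) (3,17) (11,17) (7,19)]
5. Canonical ring: [(3,17) (11,17) (7,19) (3,19)]

Clipped polygon: [(3,17) (11,17) (7,19) (3,19)]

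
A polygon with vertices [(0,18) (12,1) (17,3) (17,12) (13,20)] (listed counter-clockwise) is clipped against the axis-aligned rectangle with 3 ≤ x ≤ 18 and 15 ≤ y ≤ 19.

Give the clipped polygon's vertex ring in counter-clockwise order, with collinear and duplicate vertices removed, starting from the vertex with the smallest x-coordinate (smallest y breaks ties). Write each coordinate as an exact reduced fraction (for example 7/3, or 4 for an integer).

Clipped polygon: [(3,15) (31/2,15) (27/2,19) (13/2,19) (3,240/13)]

1. After x ≥ 3: [(3,240/13) (3,55/4) (12,1) (17,3) (17,12) (13,20)]
2. After x ≤ 18: [(3,240/13) (3,55/4) (12,1) (17,3) (17,12) (13,20)]
3. After y ≥ 15: [(3,240/13) (3,15) (31/2,15) (13,20)]
4. After y ≤ 19: [(13/2,19) (3,240/13) (3,15) (31/2,15) (27/2,19)]
5. Canonical ring: [(3,15) (31/2,15) (27/2,19) (13/2,19) (3,240/13)]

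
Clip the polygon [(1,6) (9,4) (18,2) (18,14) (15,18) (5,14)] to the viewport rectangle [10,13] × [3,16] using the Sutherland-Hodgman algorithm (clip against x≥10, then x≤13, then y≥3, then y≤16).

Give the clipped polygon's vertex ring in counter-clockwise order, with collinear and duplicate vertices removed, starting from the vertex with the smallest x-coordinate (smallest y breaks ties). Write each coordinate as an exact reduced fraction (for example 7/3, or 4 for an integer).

Clipped polygon: [(10,34/9) (13,28/9) (13,16) (10,16)]

1. After x ≥ 10: [(10,34/9) (18,2) (18,14) (15,18) (10,16)]
2. After x ≤ 13: [(10,34/9) (13,28/9) (13,86/5) (10,16)]
3. After y ≥ 3: [(10,34/9) (13,28/9) (13,86/5) (10,16)]
4. After y ≤ 16: [(10,34/9) (13,28/9) (13,16) (10,16) (10,16)]
5. Canonical ring: [(10,34/9) (13,28/9) (13,16) (10,16)]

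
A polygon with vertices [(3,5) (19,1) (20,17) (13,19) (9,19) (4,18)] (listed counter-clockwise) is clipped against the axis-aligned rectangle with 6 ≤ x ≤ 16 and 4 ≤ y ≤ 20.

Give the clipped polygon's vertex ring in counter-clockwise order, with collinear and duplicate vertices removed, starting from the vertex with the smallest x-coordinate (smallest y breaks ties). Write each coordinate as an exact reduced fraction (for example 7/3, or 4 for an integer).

1. After x ≥ 6: [(6,17/4) (19,1) (20,17) (13,19) (9,19) (6,92/5)]
2. After x ≤ 16: [(6,17/4) (16,7/4) (16,127/7) (13,19) (9,19) (6,92/5)]
3. After y ≥ 4: [(6,17/4) (7,4) (16,4) (16,127/7) (13,19) (9,19) (6,92/5)]
4. After y ≤ 20: [(6,17/4) (7,4) (16,4) (16,127/7) (13,19) (9,19) (6,92/5)]
5. Canonical ring: [(6,17/4) (7,4) (16,4) (16,127/7) (13,19) (9,19) (6,92/5)]

Clipped polygon: [(6,17/4) (7,4) (16,4) (16,127/7) (13,19) (9,19) (6,92/5)]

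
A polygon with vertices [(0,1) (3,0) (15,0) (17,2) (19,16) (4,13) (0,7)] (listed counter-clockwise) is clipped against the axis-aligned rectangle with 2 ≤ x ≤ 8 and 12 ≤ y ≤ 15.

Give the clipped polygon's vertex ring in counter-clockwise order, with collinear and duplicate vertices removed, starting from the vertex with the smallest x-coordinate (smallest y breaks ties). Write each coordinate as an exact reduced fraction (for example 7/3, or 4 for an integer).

1. After x ≥ 2: [(2,1/3) (3,0) (15,0) (17,2) (19,16) (4,13) (2,10)]
2. After x ≤ 8: [(2,1/3) (3,0) (8,0) (8,69/5) (4,13) (2,10)]
3. After y ≥ 12: [(8,12) (8,69/5) (4,13) (10/3,12)]
4. After y ≤ 15: [(8,12) (8,69/5) (4,13) (10/3,12)]
5. Canonical ring: [(10/3,12) (8,12) (8,69/5) (4,13)]

Clipped polygon: [(10/3,12) (8,12) (8,69/5) (4,13)]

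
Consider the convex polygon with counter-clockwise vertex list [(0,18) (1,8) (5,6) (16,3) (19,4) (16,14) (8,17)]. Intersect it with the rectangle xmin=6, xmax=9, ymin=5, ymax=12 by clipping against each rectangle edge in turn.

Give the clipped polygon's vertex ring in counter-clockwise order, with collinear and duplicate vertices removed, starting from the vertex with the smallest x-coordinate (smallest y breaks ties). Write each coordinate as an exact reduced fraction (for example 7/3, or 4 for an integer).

1. After x ≥ 6: [(6,69/4) (6,63/11) (16,3) (19,4) (16,14) (8,17)]
2. After x ≤ 9: [(6,69/4) (6,63/11) (9,54/11) (9,133/8) (8,17)]
3. After y ≥ 5: [(6,69/4) (6,63/11) (26/3,5) (9,5) (9,133/8) (8,17)]
4. After y ≤ 12: [(6,12) (6,63/11) (26/3,5) (9,5) (9,12)]
5. Canonical ring: [(6,63/11) (26/3,5) (9,5) (9,12) (6,12)]

Clipped polygon: [(6,63/11) (26/3,5) (9,5) (9,12) (6,12)]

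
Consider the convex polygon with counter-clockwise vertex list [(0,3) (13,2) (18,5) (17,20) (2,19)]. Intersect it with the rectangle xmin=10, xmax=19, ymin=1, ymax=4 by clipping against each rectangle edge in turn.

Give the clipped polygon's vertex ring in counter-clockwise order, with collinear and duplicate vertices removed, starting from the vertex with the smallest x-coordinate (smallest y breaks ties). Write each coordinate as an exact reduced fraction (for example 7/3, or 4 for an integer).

1. After x ≥ 10: [(10,29/13) (13,2) (18,5) (17,20) (10,293/15)]
2. After x ≤ 19: [(10,29/13) (13,2) (18,5) (17,20) (10,293/15)]
3. After y ≥ 1: [(10,29/13) (13,2) (18,5) (17,20) (10,293/15)]
4. After y ≤ 4: [(10,4) (10,29/13) (13,2) (49/3,4)]
5. Canonical ring: [(10,29/13) (13,2) (49/3,4) (10,4)]

Clipped polygon: [(10,29/13) (13,2) (49/3,4) (10,4)]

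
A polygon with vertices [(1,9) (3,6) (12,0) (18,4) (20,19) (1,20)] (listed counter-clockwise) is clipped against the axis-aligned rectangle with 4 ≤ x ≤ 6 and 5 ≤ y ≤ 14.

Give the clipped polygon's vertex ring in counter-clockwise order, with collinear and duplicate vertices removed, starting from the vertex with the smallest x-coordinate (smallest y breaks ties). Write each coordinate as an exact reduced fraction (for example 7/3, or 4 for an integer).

Clipped polygon: [(4,16/3) (9/2,5) (6,5) (6,14) (4,14)]

1. After x ≥ 4: [(4,16/3) (12,0) (18,4) (20,19) (4,377/19)]
2. After x ≤ 6: [(4,16/3) (6,4) (6,375/19) (4,377/19)]
3. After y ≥ 5: [(4,16/3) (9/2,5) (6,5) (6,375/19) (4,377/19)]
4. After y ≤ 14: [(4,14) (4,16/3) (9/2,5) (6,5) (6,14)]
5. Canonical ring: [(4,16/3) (9/2,5) (6,5) (6,14) (4,14)]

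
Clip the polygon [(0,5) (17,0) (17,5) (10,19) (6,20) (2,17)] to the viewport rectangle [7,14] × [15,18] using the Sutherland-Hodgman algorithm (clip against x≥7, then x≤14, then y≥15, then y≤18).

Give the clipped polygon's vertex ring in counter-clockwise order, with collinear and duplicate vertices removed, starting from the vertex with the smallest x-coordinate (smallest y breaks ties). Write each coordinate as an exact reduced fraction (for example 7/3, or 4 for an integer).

Clipped polygon: [(7,15) (12,15) (21/2,18) (7,18)]

1. After x ≥ 7: [(7,50/17) (17,0) (17,5) (10,19) (7,79/4)]
2. After x ≤ 14: [(7,50/17) (14,15/17) (14,11) (10,19) (7,79/4)]
3. After y ≥ 15: [(7,15) (12,15) (10,19) (7,79/4)]
4. After y ≤ 18: [(7,18) (7,15) (12,15) (21/2,18)]
5. Canonical ring: [(7,15) (12,15) (21/2,18) (7,18)]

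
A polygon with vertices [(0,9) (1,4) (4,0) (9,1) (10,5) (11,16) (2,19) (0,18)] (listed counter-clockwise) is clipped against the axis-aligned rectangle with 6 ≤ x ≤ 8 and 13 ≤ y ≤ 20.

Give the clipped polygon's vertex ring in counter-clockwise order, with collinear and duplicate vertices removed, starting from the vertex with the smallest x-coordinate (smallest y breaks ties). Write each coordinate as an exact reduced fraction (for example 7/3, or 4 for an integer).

Clipped polygon: [(6,13) (8,13) (8,17) (6,53/3)]

1. After x ≥ 6: [(6,2/5) (9,1) (10,5) (11,16) (6,53/3)]
2. After x ≤ 8: [(6,2/5) (8,4/5) (8,17) (6,53/3)]
3. After y ≥ 13: [(6,13) (8,13) (8,17) (6,53/3)]
4. After y ≤ 20: [(6,13) (8,13) (8,17) (6,53/3)]
5. Canonical ring: [(6,13) (8,13) (8,17) (6,53/3)]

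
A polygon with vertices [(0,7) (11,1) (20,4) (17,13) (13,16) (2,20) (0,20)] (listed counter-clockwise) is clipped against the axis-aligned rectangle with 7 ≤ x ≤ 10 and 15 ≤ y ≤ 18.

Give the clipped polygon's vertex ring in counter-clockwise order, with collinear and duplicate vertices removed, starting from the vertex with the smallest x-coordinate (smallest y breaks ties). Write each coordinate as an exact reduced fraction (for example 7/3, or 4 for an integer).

Clipped polygon: [(7,15) (10,15) (10,188/11) (15/2,18) (7,18)]

1. After x ≥ 7: [(7,35/11) (11,1) (20,4) (17,13) (13,16) (7,200/11)]
2. After x ≤ 10: [(7,35/11) (10,17/11) (10,188/11) (7,200/11)]
3. After y ≥ 15: [(7,15) (10,15) (10,188/11) (7,200/11)]
4. After y ≤ 18: [(7,18) (7,15) (10,15) (10,188/11) (15/2,18)]
5. Canonical ring: [(7,15) (10,15) (10,188/11) (15/2,18) (7,18)]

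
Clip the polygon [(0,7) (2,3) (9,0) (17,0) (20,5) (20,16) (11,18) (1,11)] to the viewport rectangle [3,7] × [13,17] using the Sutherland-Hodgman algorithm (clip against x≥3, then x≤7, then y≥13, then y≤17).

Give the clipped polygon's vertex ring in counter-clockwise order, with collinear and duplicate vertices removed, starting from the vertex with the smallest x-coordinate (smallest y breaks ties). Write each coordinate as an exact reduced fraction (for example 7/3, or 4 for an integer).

1. After x ≥ 3: [(3,18/7) (9,0) (17,0) (20,5) (20,16) (11,18) (3,62/5)]
2. After x ≤ 7: [(3,18/7) (7,6/7) (7,76/5) (3,62/5)]
3. After y ≥ 13: [(7,13) (7,76/5) (27/7,13)]
4. After y ≤ 17: [(7,13) (7,76/5) (27/7,13)]
5. Canonical ring: [(27/7,13) (7,13) (7,76/5)]

Clipped polygon: [(27/7,13) (7,13) (7,76/5)]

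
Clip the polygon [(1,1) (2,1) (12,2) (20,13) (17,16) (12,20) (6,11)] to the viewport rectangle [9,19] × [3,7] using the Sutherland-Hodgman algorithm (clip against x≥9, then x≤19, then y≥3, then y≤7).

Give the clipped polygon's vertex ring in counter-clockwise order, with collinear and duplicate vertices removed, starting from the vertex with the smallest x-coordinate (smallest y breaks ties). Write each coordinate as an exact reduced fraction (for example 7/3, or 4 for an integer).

Clipped polygon: [(9,3) (140/11,3) (172/11,7) (9,7)]

1. After x ≥ 9: [(9,17/10) (12,2) (20,13) (17,16) (12,20) (9,31/2)]
2. After x ≤ 19: [(9,17/10) (12,2) (19,93/8) (19,14) (17,16) (12,20) (9,31/2)]
3. After y ≥ 3: [(9,3) (140/11,3) (19,93/8) (19,14) (17,16) (12,20) (9,31/2)]
4. After y ≤ 7: [(9,7) (9,3) (140/11,3) (172/11,7)]
5. Canonical ring: [(9,3) (140/11,3) (172/11,7) (9,7)]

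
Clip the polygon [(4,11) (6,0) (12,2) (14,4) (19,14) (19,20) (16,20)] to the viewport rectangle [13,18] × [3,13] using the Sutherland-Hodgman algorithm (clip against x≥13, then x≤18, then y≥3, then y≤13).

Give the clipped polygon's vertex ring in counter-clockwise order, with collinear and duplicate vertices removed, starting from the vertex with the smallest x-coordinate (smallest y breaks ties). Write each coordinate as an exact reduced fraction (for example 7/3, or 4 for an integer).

Clipped polygon: [(13,3) (14,4) (18,12) (18,13) (13,13)]

1. After x ≥ 13: [(13,71/4) (13,3) (14,4) (19,14) (19,20) (16,20)]
2. After x ≤ 18: [(13,71/4) (13,3) (14,4) (18,12) (18,20) (16,20)]
3. After y ≥ 3: [(13,71/4) (13,3) (14,4) (18,12) (18,20) (16,20)]
4. After y ≤ 13: [(13,13) (13,3) (14,4) (18,12) (18,13)]
5. Canonical ring: [(13,3) (14,4) (18,12) (18,13) (13,13)]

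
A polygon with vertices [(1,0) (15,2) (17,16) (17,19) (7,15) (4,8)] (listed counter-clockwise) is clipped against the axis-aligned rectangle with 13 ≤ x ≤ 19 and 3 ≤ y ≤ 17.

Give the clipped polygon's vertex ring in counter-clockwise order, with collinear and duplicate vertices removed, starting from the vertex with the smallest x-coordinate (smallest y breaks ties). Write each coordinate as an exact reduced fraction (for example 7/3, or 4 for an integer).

Clipped polygon: [(13,3) (106/7,3) (17,16) (17,17) (13,17)]

1. After x ≥ 13: [(13,12/7) (15,2) (17,16) (17,19) (13,87/5)]
2. After x ≤ 19: [(13,12/7) (15,2) (17,16) (17,19) (13,87/5)]
3. After y ≥ 3: [(13,3) (106/7,3) (17,16) (17,19) (13,87/5)]
4. After y ≤ 17: [(13,17) (13,3) (106/7,3) (17,16) (17,17)]
5. Canonical ring: [(13,3) (106/7,3) (17,16) (17,17) (13,17)]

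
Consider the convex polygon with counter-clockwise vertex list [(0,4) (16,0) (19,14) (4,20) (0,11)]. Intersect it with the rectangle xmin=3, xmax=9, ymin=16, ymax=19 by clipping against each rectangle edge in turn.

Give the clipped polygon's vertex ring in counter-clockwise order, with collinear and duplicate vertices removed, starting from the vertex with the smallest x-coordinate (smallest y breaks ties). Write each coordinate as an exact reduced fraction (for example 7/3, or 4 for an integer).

1. After x ≥ 3: [(3,13/4) (16,0) (19,14) (4,20) (3,71/4)]
2. After x ≤ 9: [(3,13/4) (9,7/4) (9,18) (4,20) (3,71/4)]
3. After y ≥ 16: [(3,16) (9,16) (9,18) (4,20) (3,71/4)]
4. After y ≤ 19: [(3,16) (9,16) (9,18) (13/2,19) (32/9,19) (3,71/4)]
5. Canonical ring: [(3,16) (9,16) (9,18) (13/2,19) (32/9,19) (3,71/4)]

Clipped polygon: [(3,16) (9,16) (9,18) (13/2,19) (32/9,19) (3,71/4)]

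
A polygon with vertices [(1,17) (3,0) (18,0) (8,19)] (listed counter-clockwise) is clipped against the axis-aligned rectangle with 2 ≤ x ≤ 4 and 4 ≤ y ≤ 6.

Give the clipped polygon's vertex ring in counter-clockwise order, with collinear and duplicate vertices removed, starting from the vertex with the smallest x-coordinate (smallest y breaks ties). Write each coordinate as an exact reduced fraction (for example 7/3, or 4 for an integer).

Clipped polygon: [(39/17,6) (43/17,4) (4,4) (4,6)]

1. After x ≥ 2: [(2,121/7) (2,17/2) (3,0) (18,0) (8,19)]
2. After x ≤ 4: [(4,125/7) (2,121/7) (2,17/2) (3,0) (4,0)]
3. After y ≥ 4: [(4,4) (4,125/7) (2,121/7) (2,17/2) (43/17,4)]
4. After y ≤ 6: [(4,4) (4,6) (39/17,6) (43/17,4)]
5. Canonical ring: [(39/17,6) (43/17,4) (4,4) (4,6)]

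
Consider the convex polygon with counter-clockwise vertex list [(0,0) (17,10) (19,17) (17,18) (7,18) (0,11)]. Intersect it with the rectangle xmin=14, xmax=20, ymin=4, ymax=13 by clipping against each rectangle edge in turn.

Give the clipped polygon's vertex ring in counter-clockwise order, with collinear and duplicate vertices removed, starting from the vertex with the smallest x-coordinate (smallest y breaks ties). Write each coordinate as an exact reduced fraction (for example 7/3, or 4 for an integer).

1. After x ≥ 14: [(14,140/17) (17,10) (19,17) (17,18) (14,18)]
2. After x ≤ 20: [(14,140/17) (17,10) (19,17) (17,18) (14,18)]
3. After y ≥ 4: [(14,140/17) (17,10) (19,17) (17,18) (14,18)]
4. After y ≤ 13: [(14,13) (14,140/17) (17,10) (125/7,13)]
5. Canonical ring: [(14,140/17) (17,10) (125/7,13) (14,13)]

Clipped polygon: [(14,140/17) (17,10) (125/7,13) (14,13)]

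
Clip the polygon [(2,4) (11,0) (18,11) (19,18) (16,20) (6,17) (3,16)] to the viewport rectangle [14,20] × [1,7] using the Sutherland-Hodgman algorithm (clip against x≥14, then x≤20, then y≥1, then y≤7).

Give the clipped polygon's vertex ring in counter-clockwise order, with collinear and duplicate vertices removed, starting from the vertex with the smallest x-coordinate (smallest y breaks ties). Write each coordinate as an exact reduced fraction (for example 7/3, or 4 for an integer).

Clipped polygon: [(14,33/7) (170/11,7) (14,7)]

1. After x ≥ 14: [(14,33/7) (18,11) (19,18) (16,20) (14,97/5)]
2. After x ≤ 20: [(14,33/7) (18,11) (19,18) (16,20) (14,97/5)]
3. After y ≥ 1: [(14,33/7) (18,11) (19,18) (16,20) (14,97/5)]
4. After y ≤ 7: [(14,7) (14,33/7) (170/11,7)]
5. Canonical ring: [(14,33/7) (170/11,7) (14,7)]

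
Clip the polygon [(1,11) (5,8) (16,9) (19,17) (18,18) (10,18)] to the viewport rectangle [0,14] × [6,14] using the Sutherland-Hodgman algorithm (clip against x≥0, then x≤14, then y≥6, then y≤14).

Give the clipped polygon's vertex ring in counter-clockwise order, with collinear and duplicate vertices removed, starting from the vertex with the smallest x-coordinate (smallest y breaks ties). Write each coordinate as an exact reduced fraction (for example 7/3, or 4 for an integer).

1. After x ≥ 0: [(1,11) (5,8) (16,9) (19,17) (18,18) (10,18)]
2. After x ≤ 14: [(1,11) (5,8) (14,97/11) (14,18) (10,18)]
3. After y ≥ 6: [(1,11) (5,8) (14,97/11) (14,18) (10,18)]
4. After y ≤ 14: [(34/7,14) (1,11) (5,8) (14,97/11) (14,14)]
5. Canonical ring: [(1,11) (5,8) (14,97/11) (14,14) (34/7,14)]

Clipped polygon: [(1,11) (5,8) (14,97/11) (14,14) (34/7,14)]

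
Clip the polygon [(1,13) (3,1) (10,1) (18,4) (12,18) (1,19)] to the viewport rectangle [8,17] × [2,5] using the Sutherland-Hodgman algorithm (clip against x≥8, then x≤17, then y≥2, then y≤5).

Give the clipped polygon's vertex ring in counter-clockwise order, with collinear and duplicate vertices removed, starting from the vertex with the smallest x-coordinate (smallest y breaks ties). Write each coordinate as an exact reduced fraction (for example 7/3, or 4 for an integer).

1. After x ≥ 8: [(8,1) (10,1) (18,4) (12,18) (8,202/11)]
2. After x ≤ 17: [(8,1) (10,1) (17,29/8) (17,19/3) (12,18) (8,202/11)]
3. After y ≥ 2: [(8,2) (38/3,2) (17,29/8) (17,19/3) (12,18) (8,202/11)]
4. After y ≤ 5: [(8,5) (8,2) (38/3,2) (17,29/8) (17,5)]
5. Canonical ring: [(8,2) (38/3,2) (17,29/8) (17,5) (8,5)]

Clipped polygon: [(8,2) (38/3,2) (17,29/8) (17,5) (8,5)]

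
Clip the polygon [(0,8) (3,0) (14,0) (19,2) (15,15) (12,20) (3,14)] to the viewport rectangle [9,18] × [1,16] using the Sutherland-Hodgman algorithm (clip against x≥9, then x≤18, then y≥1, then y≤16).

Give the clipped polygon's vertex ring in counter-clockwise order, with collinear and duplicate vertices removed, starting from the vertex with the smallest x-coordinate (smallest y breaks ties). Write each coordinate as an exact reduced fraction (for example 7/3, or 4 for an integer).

Clipped polygon: [(9,1) (33/2,1) (18,8/5) (18,21/4) (15,15) (72/5,16) (9,16)]

1. After x ≥ 9: [(9,0) (14,0) (19,2) (15,15) (12,20) (9,18)]
2. After x ≤ 18: [(9,0) (14,0) (18,8/5) (18,21/4) (15,15) (12,20) (9,18)]
3. After y ≥ 1: [(9,1) (33/2,1) (18,8/5) (18,21/4) (15,15) (12,20) (9,18)]
4. After y ≤ 16: [(9,16) (9,1) (33/2,1) (18,8/5) (18,21/4) (15,15) (72/5,16)]
5. Canonical ring: [(9,1) (33/2,1) (18,8/5) (18,21/4) (15,15) (72/5,16) (9,16)]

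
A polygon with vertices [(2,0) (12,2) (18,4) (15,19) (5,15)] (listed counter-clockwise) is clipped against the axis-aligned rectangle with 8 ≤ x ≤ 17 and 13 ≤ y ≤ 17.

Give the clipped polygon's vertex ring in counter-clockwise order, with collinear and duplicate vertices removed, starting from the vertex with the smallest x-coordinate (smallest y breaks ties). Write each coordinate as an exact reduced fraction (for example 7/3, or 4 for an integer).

Clipped polygon: [(8,13) (81/5,13) (77/5,17) (10,17) (8,81/5)]

1. After x ≥ 8: [(8,6/5) (12,2) (18,4) (15,19) (8,81/5)]
2. After x ≤ 17: [(8,6/5) (12,2) (17,11/3) (17,9) (15,19) (8,81/5)]
3. After y ≥ 13: [(8,13) (81/5,13) (15,19) (8,81/5)]
4. After y ≤ 17: [(8,13) (81/5,13) (77/5,17) (10,17) (8,81/5)]
5. Canonical ring: [(8,13) (81/5,13) (77/5,17) (10,17) (8,81/5)]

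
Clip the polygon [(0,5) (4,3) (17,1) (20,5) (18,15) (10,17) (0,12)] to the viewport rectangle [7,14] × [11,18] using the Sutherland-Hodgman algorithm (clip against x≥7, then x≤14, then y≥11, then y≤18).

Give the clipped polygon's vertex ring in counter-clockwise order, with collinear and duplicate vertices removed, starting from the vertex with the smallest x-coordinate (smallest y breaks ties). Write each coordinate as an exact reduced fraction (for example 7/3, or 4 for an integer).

Clipped polygon: [(7,11) (14,11) (14,16) (10,17) (7,31/2)]

1. After x ≥ 7: [(7,33/13) (17,1) (20,5) (18,15) (10,17) (7,31/2)]
2. After x ≤ 14: [(7,33/13) (14,19/13) (14,16) (10,17) (7,31/2)]
3. After y ≥ 11: [(7,11) (14,11) (14,16) (10,17) (7,31/2)]
4. After y ≤ 18: [(7,11) (14,11) (14,16) (10,17) (7,31/2)]
5. Canonical ring: [(7,11) (14,11) (14,16) (10,17) (7,31/2)]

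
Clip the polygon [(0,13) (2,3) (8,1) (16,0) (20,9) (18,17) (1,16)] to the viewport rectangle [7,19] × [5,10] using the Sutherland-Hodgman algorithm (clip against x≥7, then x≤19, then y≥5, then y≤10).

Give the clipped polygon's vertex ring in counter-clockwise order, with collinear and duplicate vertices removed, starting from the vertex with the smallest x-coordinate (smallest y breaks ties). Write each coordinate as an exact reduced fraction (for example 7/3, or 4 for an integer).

Clipped polygon: [(7,5) (164/9,5) (19,27/4) (19,10) (7,10)]

1. After x ≥ 7: [(7,4/3) (8,1) (16,0) (20,9) (18,17) (7,278/17)]
2. After x ≤ 19: [(7,4/3) (8,1) (16,0) (19,27/4) (19,13) (18,17) (7,278/17)]
3. After y ≥ 5: [(7,5) (164/9,5) (19,27/4) (19,13) (18,17) (7,278/17)]
4. After y ≤ 10: [(7,10) (7,5) (164/9,5) (19,27/4) (19,10)]
5. Canonical ring: [(7,5) (164/9,5) (19,27/4) (19,10) (7,10)]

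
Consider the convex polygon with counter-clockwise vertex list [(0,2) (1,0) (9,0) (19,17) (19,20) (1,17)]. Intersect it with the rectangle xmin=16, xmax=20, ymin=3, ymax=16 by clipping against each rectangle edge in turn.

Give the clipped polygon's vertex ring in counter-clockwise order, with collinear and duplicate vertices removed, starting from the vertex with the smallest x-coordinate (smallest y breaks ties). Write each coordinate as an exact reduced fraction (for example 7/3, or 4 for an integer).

1. After x ≥ 16: [(16,119/10) (19,17) (19,20) (16,39/2)]
2. After x ≤ 20: [(16,119/10) (19,17) (19,20) (16,39/2)]
3. After y ≥ 3: [(16,119/10) (19,17) (19,20) (16,39/2)]
4. After y ≤ 16: [(16,16) (16,119/10) (313/17,16)]
5. Canonical ring: [(16,119/10) (313/17,16) (16,16)]

Clipped polygon: [(16,119/10) (313/17,16) (16,16)]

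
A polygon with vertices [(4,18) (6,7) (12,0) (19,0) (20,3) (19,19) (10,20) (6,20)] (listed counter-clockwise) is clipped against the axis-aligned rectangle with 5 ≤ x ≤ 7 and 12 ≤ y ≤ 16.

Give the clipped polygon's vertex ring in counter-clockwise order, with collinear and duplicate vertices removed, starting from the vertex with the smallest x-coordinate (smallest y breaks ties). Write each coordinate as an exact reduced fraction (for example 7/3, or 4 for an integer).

1. After x ≥ 5: [(5,19) (5,25/2) (6,7) (12,0) (19,0) (20,3) (19,19) (10,20) (6,20)]
2. After x ≤ 7: [(5,19) (5,25/2) (6,7) (7,35/6) (7,20) (6,20)]
3. After y ≥ 12: [(5,19) (5,25/2) (56/11,12) (7,12) (7,20) (6,20)]
4. After y ≤ 16: [(5,16) (5,25/2) (56/11,12) (7,12) (7,16)]
5. Canonical ring: [(5,25/2) (56/11,12) (7,12) (7,16) (5,16)]

Clipped polygon: [(5,25/2) (56/11,12) (7,12) (7,16) (5,16)]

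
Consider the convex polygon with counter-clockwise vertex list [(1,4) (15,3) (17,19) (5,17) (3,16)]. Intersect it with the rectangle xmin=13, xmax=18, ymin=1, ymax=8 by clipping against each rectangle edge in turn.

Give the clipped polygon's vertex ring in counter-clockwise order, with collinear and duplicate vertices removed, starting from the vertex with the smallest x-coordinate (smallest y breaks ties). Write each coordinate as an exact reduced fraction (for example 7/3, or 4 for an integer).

Clipped polygon: [(13,22/7) (15,3) (125/8,8) (13,8)]

1. After x ≥ 13: [(13,22/7) (15,3) (17,19) (13,55/3)]
2. After x ≤ 18: [(13,22/7) (15,3) (17,19) (13,55/3)]
3. After y ≥ 1: [(13,22/7) (15,3) (17,19) (13,55/3)]
4. After y ≤ 8: [(13,8) (13,22/7) (15,3) (125/8,8)]
5. Canonical ring: [(13,22/7) (15,3) (125/8,8) (13,8)]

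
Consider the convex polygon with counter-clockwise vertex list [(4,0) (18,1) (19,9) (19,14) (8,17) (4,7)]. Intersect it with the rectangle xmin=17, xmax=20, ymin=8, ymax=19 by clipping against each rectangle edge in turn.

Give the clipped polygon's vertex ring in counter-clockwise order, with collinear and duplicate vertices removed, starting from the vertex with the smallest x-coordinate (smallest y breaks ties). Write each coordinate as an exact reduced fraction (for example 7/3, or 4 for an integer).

Clipped polygon: [(17,8) (151/8,8) (19,9) (19,14) (17,160/11)]

1. After x ≥ 17: [(17,13/14) (18,1) (19,9) (19,14) (17,160/11)]
2. After x ≤ 20: [(17,13/14) (18,1) (19,9) (19,14) (17,160/11)]
3. After y ≥ 8: [(17,8) (151/8,8) (19,9) (19,14) (17,160/11)]
4. After y ≤ 19: [(17,8) (151/8,8) (19,9) (19,14) (17,160/11)]
5. Canonical ring: [(17,8) (151/8,8) (19,9) (19,14) (17,160/11)]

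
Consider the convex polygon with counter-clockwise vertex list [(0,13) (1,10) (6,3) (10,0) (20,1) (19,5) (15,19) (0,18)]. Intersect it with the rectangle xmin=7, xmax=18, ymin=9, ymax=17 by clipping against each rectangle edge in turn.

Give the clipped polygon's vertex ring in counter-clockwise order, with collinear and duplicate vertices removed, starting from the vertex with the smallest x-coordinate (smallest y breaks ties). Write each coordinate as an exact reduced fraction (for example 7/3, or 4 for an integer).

1. After x ≥ 7: [(7,9/4) (10,0) (20,1) (19,5) (15,19) (7,277/15)]
2. After x ≤ 18: [(7,9/4) (10,0) (18,4/5) (18,17/2) (15,19) (7,277/15)]
3. After y ≥ 9: [(7,9) (125/7,9) (15,19) (7,277/15)]
4. After y ≤ 17: [(7,17) (7,9) (125/7,9) (109/7,17)]
5. Canonical ring: [(7,9) (125/7,9) (109/7,17) (7,17)]

Clipped polygon: [(7,9) (125/7,9) (109/7,17) (7,17)]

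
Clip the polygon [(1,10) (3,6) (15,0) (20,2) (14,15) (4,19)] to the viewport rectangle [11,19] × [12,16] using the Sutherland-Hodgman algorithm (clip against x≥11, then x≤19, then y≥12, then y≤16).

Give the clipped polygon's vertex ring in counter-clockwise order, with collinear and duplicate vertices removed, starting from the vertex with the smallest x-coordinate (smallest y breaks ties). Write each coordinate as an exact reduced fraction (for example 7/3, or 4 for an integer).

Clipped polygon: [(11,12) (200/13,12) (14,15) (23/2,16) (11,16)]

1. After x ≥ 11: [(11,2) (15,0) (20,2) (14,15) (11,81/5)]
2. After x ≤ 19: [(11,2) (15,0) (19,8/5) (19,25/6) (14,15) (11,81/5)]
3. After y ≥ 12: [(11,12) (200/13,12) (14,15) (11,81/5)]
4. After y ≤ 16: [(11,16) (11,12) (200/13,12) (14,15) (23/2,16)]
5. Canonical ring: [(11,12) (200/13,12) (14,15) (23/2,16) (11,16)]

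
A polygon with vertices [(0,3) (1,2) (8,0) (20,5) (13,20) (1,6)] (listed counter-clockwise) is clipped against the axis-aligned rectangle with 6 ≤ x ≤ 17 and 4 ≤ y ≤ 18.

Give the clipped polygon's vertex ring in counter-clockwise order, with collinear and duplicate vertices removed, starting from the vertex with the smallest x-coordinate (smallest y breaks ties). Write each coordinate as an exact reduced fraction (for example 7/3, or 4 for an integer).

Clipped polygon: [(6,4) (17,4) (17,80/7) (209/15,18) (79/7,18) (6,71/6)]

1. After x ≥ 6: [(6,4/7) (8,0) (20,5) (13,20) (6,71/6)]
2. After x ≤ 17: [(6,4/7) (8,0) (17,15/4) (17,80/7) (13,20) (6,71/6)]
3. After y ≥ 4: [(6,4) (17,4) (17,80/7) (13,20) (6,71/6)]
4. After y ≤ 18: [(6,4) (17,4) (17,80/7) (209/15,18) (79/7,18) (6,71/6)]
5. Canonical ring: [(6,4) (17,4) (17,80/7) (209/15,18) (79/7,18) (6,71/6)]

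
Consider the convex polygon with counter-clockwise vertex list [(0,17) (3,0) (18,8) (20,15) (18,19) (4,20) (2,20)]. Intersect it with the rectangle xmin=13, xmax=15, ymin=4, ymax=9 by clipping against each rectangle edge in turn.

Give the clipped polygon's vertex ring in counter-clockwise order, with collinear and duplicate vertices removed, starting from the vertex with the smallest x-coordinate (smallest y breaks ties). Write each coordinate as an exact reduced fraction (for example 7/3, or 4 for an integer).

1. After x ≥ 13: [(13,16/3) (18,8) (20,15) (18,19) (13,271/14)]
2. After x ≤ 15: [(13,16/3) (15,32/5) (15,269/14) (13,271/14)]
3. After y ≥ 4: [(13,16/3) (15,32/5) (15,269/14) (13,271/14)]
4. After y ≤ 9: [(13,9) (13,16/3) (15,32/5) (15,9)]
5. Canonical ring: [(13,16/3) (15,32/5) (15,9) (13,9)]

Clipped polygon: [(13,16/3) (15,32/5) (15,9) (13,9)]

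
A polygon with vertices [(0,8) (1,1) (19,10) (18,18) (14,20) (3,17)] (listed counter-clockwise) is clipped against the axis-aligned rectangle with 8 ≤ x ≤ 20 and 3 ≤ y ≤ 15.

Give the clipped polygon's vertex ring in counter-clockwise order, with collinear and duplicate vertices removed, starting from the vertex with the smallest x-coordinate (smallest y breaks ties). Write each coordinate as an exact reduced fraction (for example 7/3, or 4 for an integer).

1. After x ≥ 8: [(8,9/2) (19,10) (18,18) (14,20) (8,202/11)]
2. After x ≤ 20: [(8,9/2) (19,10) (18,18) (14,20) (8,202/11)]
3. After y ≥ 3: [(8,9/2) (19,10) (18,18) (14,20) (8,202/11)]
4. After y ≤ 15: [(8,15) (8,9/2) (19,10) (147/8,15)]
5. Canonical ring: [(8,9/2) (19,10) (147/8,15) (8,15)]

Clipped polygon: [(8,9/2) (19,10) (147/8,15) (8,15)]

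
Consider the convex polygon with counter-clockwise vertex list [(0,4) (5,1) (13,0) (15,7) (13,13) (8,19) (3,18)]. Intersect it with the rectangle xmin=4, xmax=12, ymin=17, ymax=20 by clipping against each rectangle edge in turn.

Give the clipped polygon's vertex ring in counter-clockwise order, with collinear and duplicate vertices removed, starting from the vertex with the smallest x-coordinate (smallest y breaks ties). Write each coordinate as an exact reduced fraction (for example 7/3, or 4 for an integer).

1. After x ≥ 4: [(4,8/5) (5,1) (13,0) (15,7) (13,13) (8,19) (4,91/5)]
2. After x ≤ 12: [(4,8/5) (5,1) (12,1/8) (12,71/5) (8,19) (4,91/5)]
3. After y ≥ 17: [(4,17) (29/3,17) (8,19) (4,91/5)]
4. After y ≤ 20: [(4,17) (29/3,17) (8,19) (4,91/5)]
5. Canonical ring: [(4,17) (29/3,17) (8,19) (4,91/5)]

Clipped polygon: [(4,17) (29/3,17) (8,19) (4,91/5)]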